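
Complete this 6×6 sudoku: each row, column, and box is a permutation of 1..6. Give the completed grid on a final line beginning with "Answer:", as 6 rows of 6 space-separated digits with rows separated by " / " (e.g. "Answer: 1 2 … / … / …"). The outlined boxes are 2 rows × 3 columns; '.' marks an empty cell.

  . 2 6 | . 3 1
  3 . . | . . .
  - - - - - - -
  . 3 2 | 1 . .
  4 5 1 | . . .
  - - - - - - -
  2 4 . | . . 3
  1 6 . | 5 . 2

Step 1. [r4c6∈{6}] only 6 remains possible at r4c6, so r4c6=6.
Step 2. [r2c3∈{4,5}] 4 has one home in col 3: r2c3 ⇒ r2c3=4.
Step 3. [r2c6∈{5}] r2c6's peers cover all but 5 ⇒ r2c6=5.
Step 4. [r4c5∈{2}] r4c5's peers cover all but 2, so r4c5=2.
Step 5. [r2c5∈{6}] nothing but 6 survives at r2c5, so r2c5=6.
Step 6. [r6c5∈{4}] r6c5's peers cover all but 4. So r6c5=4.
Step 7. [r1c1∈{5}] nothing but 5 survives at r1c1 ⇒ r1c1=5.
Step 8. [r5c5∈{1}] r5c5 has the single candidate 1, so r5c5=1.
Step 9. [r3c5∈{5}] nothing but 5 survives at r3c5. So r3c5=5.
Step 10. [r3c1∈{6}] only 6 remains possible at r3c1. So r3c1=6.
Step 11. [r2c4∈{2}] nothing but 2 survives at r2c4, so r2c4=2.
Step 12. [r5c4∈{6}] r5c4 has the single candidate 6 ⇒ r5c4=6.
Step 13. [r1c4∈{4}] nothing but 4 survives at r1c4. So r1c4=4.
Step 14. [r4c4∈{3}] nothing but 3 survives at r4c4, so r4c4=3.
Step 15. [r3c6∈{4}] r3c6 is down to just 4. So r3c6=4.
Step 16. [r2c2∈{1}] r2c2's peers cover all but 1 ⇒ r2c2=1.
Step 17. [r6c3∈{3}] nothing but 3 survives at r6c3 ⇒ r6c3=3.
Step 18. [r5c3∈{5}] r5c3 has the single candidate 5. So r5c3=5.

Answer: 5 2 6 4 3 1 / 3 1 4 2 6 5 / 6 3 2 1 5 4 / 4 5 1 3 2 6 / 2 4 5 6 1 3 / 1 6 3 5 4 2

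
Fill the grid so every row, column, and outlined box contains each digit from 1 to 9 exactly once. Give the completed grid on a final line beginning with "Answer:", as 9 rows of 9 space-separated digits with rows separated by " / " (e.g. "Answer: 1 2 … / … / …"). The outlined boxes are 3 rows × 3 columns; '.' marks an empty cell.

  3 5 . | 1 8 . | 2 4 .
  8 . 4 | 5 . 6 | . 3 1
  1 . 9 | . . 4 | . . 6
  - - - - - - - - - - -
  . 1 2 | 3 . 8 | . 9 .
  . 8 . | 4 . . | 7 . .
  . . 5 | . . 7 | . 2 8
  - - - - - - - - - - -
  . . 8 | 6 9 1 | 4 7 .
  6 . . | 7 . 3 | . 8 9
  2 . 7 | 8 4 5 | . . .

Step 1. [r6c2∈{3,4,6,9}] across col 2, 6 lands solely at r6c2, so r6c2=6.
Step 2. [r9c9∈{3}] r9c9 has the single candidate 3 ⇒ r9c9=3.
Step 3. [r5c9∈{5}] r5c9 is down to just 5. So r5c9=5.
Step 4. [r8c5∈{2}] nothing but 2 survives at r8c5 ⇒ r8c5=2.
Step 5. [r4c7∈{6}] r4c7's peers cover all but 6 ⇒ r4c7=6.
Step 6. [r9c7∈{1}] r9c7's peers cover all but 1. So r9c7=1.
Step 7. [r5c1∈{9}] r5c1's peers cover all but 9. So r5c1=9.
Step 8. [r2c5∈{7}] only 7 remains possible at r2c5. So r2c5=7.
Step 9. [r4c9∈{4}] nothing but 4 survives at r4c9, so r4c9=4.
Step 10. [r2c2∈{2}] only 2 remains possible at r2c2, so r2c2=2.
Step 11. [r3c8∈{5}] r3c8 is down to just 5. So r3c8=5.
Step 12. [r5c5∈{1,6}] row 5 places 6 nowhere but r5c5 ⇒ r5c5=6.
Step 13. [r6c5∈{1}] nothing but 1 survives at r6c5, so r6c5=1.
Step 14. [r2c7∈{9}] only 9 remains possible at r2c7, so r2c7=9.
Step 15. [r7c9∈{2}] r7c9 has the single candidate 2, so r7c9=2.
Step 16. [r5c3∈{3}] nothing but 3 survives at r5c3, so r5c3=3.
Step 17. [r6c1∈{4}] nothing but 4 survives at r6c1, so r6c1=4.
Step 18. [r5c8∈{1}] r5c8 has the single candidate 1 ⇒ r5c8=1.
Step 19. [r8c2∈{4}] r8c2's peers cover all but 4. So r8c2=4.
Step 20. [r3c5∈{3}] r3c5 has the single candidate 3. So r3c5=3.
Step 21. [r1c3∈{6}] r1c3 has the single candidate 6, so r1c3=6.
Step 22. [r6c4∈{9}] nothing but 9 survives at r6c4, so r6c4=9.
Step 23. [r3c7∈{8}] r3c7's peers cover all but 8 ⇒ r3c7=8.
Step 24. [r9c2∈{9}] r9c2 is down to just 9, so r9c2=9.
Step 25. [r7c1∈{5}] nothing but 5 survives at r7c1, so r7c1=5.
Step 26. [r7c2∈{3}] nothing but 3 survives at r7c2, so r7c2=3.
Step 27. [r4c1∈{7}] r4c1 has the single candidate 7, so r4c1=7.
Step 28. [r1c6∈{9}] nothing but 9 survives at r1c6, so r1c6=9.
Step 29. [r5c6∈{2}] r5c6's peers cover all but 2, so r5c6=2.
Step 30. [r6c7∈{3}] r6c7 is down to just 3 ⇒ r6c7=3.
Step 31. [r1c9∈{7}] nothing but 7 survives at r1c9. So r1c9=7.
Step 32. [r8c7∈{5}] r8c7 has the single candidate 5 ⇒ r8c7=5.
Step 33. [r3c4∈{2}] r3c4 has the single candidate 2. So r3c4=2.
Step 34. [r8c3∈{1}] nothing but 1 survives at r8c3, so r8c3=1.
Step 35. [r3c2∈{7}] only 7 remains possible at r3c2. So r3c2=7.
Step 36. [r4c5∈{5}] only 5 remains possible at r4c5, so r4c5=5.
Step 37. [r9c8∈{6}] r9c8 has the single candidate 6 ⇒ r9c8=6.

Answer: 3 5 6 1 8 9 2 4 7 / 8 2 4 5 7 6 9 3 1 / 1 7 9 2 3 4 8 5 6 / 7 1 2 3 5 8 6 9 4 / 9 8 3 4 6 2 7 1 5 / 4 6 5 9 1 7 3 2 8 / 5 3 8 6 9 1 4 7 2 / 6 4 1 7 2 3 5 8 9 / 2 9 7 8 4 5 1 6 3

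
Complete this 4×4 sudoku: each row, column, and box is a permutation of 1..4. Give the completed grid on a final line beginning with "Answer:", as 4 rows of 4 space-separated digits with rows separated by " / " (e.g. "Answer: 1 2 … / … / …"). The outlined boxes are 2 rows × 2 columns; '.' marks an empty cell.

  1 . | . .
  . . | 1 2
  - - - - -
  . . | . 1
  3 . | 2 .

Step 1. [r1c4∈{3,4}] r1c4 is the only open cell in col 4 admitting 3, so r1c4=3.
Step 2. [r2c1∈{4}] r2c1 is down to just 4 ⇒ r2c1=4.
Step 3. [r4c4∈{4}] r4c4 is down to just 4 ⇒ r4c4=4.
Step 4. [r1c2∈{2}] r1c2 has the single candidate 2. So r1c2=2.
Step 5. [r3c2∈{4}] r3c2 has the single candidate 4. So r3c2=4.
Step 6. [r1c3∈{4}] r1c3 has the single candidate 4. So r1c3=4.
Step 7. [r4c2∈{1}] r4c2's peers cover all but 1 ⇒ r4c2=1.
Step 8. [r2c2∈{3}] nothing but 3 survives at r2c2. So r2c2=3.
Step 9. [r3c3∈{3}] nothing but 3 survives at r3c3, so r3c3=3.
Step 10. [r3c1∈{2}] r3c1 has the single candidate 2. So r3c1=2.

Answer: 1 2 4 3 / 4 3 1 2 / 2 4 3 1 / 3 1 2 4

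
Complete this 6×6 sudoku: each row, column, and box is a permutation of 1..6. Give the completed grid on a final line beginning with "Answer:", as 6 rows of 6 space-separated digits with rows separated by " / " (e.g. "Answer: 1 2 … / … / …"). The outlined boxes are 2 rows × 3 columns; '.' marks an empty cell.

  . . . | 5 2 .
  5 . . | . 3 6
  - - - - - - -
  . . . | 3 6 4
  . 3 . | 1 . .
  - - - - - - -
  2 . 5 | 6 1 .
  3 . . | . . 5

Step 1. [r5c2∈{4}] only 4 remains possible at r5c2. So r5c2=4.
Step 2. [r1c6∈{1}] only 1 remains possible at r1c6 ⇒ r1c6=1.
Step 3. [r1c2∈{6}] nothing but 6 survives at r1c2 ⇒ r1c2=6.
Step 4. [r6c2∈{1}] nothing but 1 survives at r6c2 ⇒ r6c2=1.
Step 5. [r2c3∈{1,2,4}] across row 2, 1 lands solely at r2c3, so r2c3=1.
Step 6. [r3c3∈{2}] r3c3 is down to just 2, so r3c3=2.
Step 7. [r4c1∈{4,6}] 6 has one home in col 1: r4c1. So r4c1=6.
Step 8. [r2c4∈{4}] r2c4's peers cover all but 4, so r2c4=4.
Step 9. [r4c3∈{4}] r4c3 has the single candidate 4 ⇒ r4c3=4.
Step 10. [r4c6∈{2}] r4c6 is down to just 2, so r4c6=2.
Step 11. [r3c2∈{5}] only 5 remains possible at r3c2, so r3c2=5.
Step 12. [r4c5∈{5}] r4c5 is down to just 5, so r4c5=5.
Step 13. [r3c1∈{1}] r3c1 has the single candidate 1. So r3c1=1.
Step 14. [r6c5∈{4}] r6c5 is down to just 4. So r6c5=4.
Step 15. [r1c1∈{4}] r1c1 is down to just 4 ⇒ r1c1=4.
Step 16. [r5c6∈{3}] r5c6 is down to just 3 ⇒ r5c6=3.
Step 17. [r1c3∈{3}] r1c3 has the single candidate 3 ⇒ r1c3=3.
Step 18. [r6c3∈{6}] r6c3 has the single candidate 6. So r6c3=6.
Step 19. [r2c2∈{2}] r2c2's peers cover all but 2. So r2c2=2.
Step 20. [r6c4∈{2}] r6c4 is down to just 2 ⇒ r6c4=2.

Answer: 4 6 3 5 2 1 / 5 2 1 4 3 6 / 1 5 2 3 6 4 / 6 3 4 1 5 2 / 2 4 5 6 1 3 / 3 1 6 2 4 5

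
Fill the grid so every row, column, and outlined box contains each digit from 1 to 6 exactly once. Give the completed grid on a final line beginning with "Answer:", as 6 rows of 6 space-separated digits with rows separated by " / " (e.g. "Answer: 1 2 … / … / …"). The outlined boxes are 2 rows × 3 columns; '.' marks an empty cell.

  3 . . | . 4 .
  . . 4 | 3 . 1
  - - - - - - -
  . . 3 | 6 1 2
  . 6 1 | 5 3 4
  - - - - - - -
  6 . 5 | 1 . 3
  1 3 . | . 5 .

Step 1. [r1c4∈{2}] r1c4 has the single candidate 2, so r1c4=2.
Step 2. [r1c6∈{5,6}] 5 has one home in col 6: r1c6 ⇒ r1c6=5.
Step 3. [r3c1∈{4,5}] 4 has one home in col 1: r3c1 ⇒ r3c1=4.
Step 4. [r2c1∈{2,5}] across col 1, 5 lands solely at r2c1, so r2c1=5.
Step 5. [r5c2∈{2,4}] across row 5, 4 lands solely at r5c2 ⇒ r5c2=4.
Step 6. [r2c5∈{6}] r2c5 has the single candidate 6. So r2c5=6.
Step 7. [r6c3∈{2}] only 2 remains possible at r6c3 ⇒ r6c3=2.
Step 8. [r3c2∈{5}] r3c2's peers cover all but 5, so r3c2=5.
Step 9. [r1c2∈{1}] r1c2's peers cover all but 1 ⇒ r1c2=1.
Step 10. [r5c5∈{2}] r5c5 is down to just 2 ⇒ r5c5=2.
Step 11. [r4c1∈{2}] only 2 remains possible at r4c1 ⇒ r4c1=2.
Step 12. [r6c4∈{4}] nothing but 4 survives at r6c4. So r6c4=4.
Step 13. [r1c3∈{6}] r1c3's peers cover all but 6 ⇒ r1c3=6.
Step 14. [r2c2∈{2}] r2c2's peers cover all but 2 ⇒ r2c2=2.
Step 15. [r6c6∈{6}] r6c6's peers cover all but 6. So r6c6=6.

Answer: 3 1 6 2 4 5 / 5 2 4 3 6 1 / 4 5 3 6 1 2 / 2 6 1 5 3 4 / 6 4 5 1 2 3 / 1 3 2 4 5 6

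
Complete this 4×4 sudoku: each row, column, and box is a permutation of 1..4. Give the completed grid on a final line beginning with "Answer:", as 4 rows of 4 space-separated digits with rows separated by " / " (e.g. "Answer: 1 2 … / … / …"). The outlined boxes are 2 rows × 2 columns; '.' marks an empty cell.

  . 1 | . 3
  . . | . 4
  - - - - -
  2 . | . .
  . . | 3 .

Step 1. [r2c3∈{1,2}] row 2 places 1 nowhere but r2c3. So r2c3=1.
Step 2. [r3c2∈{3,4}] r3c2 is the only open cell in row 3 admitting 3 ⇒ r3c2=3.
Step 3. [r4c1∈{1,4}] col 1 places 1 nowhere but r4c1, so r4c1=1.
Step 4. [r4c4∈{2}] r4c4's peers cover all but 2 ⇒ r4c4=2.
Step 5. [r2c1∈{3}] r2c1 has the single candidate 3, so r2c1=3.
Step 6. [r3c3∈{4}] nothing but 4 survives at r3c3 ⇒ r3c3=4.
Step 7. [r1c1∈{4}] r1c1's peers cover all but 4. So r1c1=4.
Step 8. [r3c4∈{1}] r3c4 is down to just 1 ⇒ r3c4=1.
Step 9. [r2c2∈{2}] r2c2's peers cover all but 2. So r2c2=2.
Step 10. [r4c2∈{4}] r4c2's peers cover all but 4 ⇒ r4c2=4.
Step 11. [r1c3∈{2}] only 2 remains possible at r1c3 ⇒ r1c3=2.

Answer: 4 1 2 3 / 3 2 1 4 / 2 3 4 1 / 1 4 3 2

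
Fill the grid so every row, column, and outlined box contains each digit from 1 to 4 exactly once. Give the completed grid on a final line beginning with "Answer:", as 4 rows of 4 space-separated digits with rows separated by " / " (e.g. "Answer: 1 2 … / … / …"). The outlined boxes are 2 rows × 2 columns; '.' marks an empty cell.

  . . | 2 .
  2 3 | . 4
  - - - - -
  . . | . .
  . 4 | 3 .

Step 1. [r4c1∈{1}] only 1 remains possible at r4c1, so r4c1=1.
Step 2. [r2c3∈{1}] r2c3 has the single candidate 1, so r2c3=1.
Step 3. [r3c4∈{1,2}] in row 3, 1 fits only at r3c4, so r3c4=1.
Step 4. [r1c1∈{4}] only 4 remains possible at r1c1. So r1c1=4.
Step 5. [r1c4∈{3}] only 3 remains possible at r1c4 ⇒ r1c4=3.
Step 6. [r3c1∈{3}] r3c1 is down to just 3, so r3c1=3.
Step 7. [r3c2∈{2}] only 2 remains possible at r3c2. So r3c2=2.
Step 8. [r1c2∈{1}] only 1 remains possible at r1c2. So r1c2=1.
Step 9. [r4c4∈{2}] r4c4 is down to just 2. So r4c4=2.
Step 10. [r3c3∈{4}] r3c3 has the single candidate 4. So r3c3=4.

Answer: 4 1 2 3 / 2 3 1 4 / 3 2 4 1 / 1 4 3 2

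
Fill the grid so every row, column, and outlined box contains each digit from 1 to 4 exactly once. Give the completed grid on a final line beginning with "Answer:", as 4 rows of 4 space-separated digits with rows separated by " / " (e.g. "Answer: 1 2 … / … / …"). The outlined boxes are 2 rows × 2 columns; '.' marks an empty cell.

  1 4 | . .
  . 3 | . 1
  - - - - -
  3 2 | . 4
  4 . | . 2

Step 1. [r1c3∈{2,3}] r1c3 is the only open cell in row 1 admitting 2, so r1c3=2.
Step 2. [r4c3∈{1,3}] row 4 places 3 nowhere but r4c3, so r4c3=3.
Step 3. [r2c3∈{4}] only 4 remains possible at r2c3. So r2c3=4.
Step 4. [r3c3∈{1}] only 1 remains possible at r3c3 ⇒ r3c3=1.
Step 5. [r2c1∈{2}] only 2 remains possible at r2c1 ⇒ r2c1=2.
Step 6. [r1c4∈{3}] r1c4's peers cover all but 3, so r1c4=3.
Step 7. [r4c2∈{1}] r4c2's peers cover all but 1, so r4c2=1.

Answer: 1 4 2 3 / 2 3 4 1 / 3 2 1 4 / 4 1 3 2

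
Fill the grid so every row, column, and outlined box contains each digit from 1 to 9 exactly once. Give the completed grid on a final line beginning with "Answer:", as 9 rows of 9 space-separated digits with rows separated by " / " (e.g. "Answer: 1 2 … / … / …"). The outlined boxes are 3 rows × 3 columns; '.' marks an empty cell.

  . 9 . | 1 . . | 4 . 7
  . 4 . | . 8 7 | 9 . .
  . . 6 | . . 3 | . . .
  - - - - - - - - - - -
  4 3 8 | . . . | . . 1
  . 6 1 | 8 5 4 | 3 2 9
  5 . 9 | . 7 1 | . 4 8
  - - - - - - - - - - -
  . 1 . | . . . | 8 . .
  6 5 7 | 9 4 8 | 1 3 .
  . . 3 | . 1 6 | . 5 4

Step 1. [r8c9∈{2}] nothing but 2 survives at r8c9. So r8c9=2.
Step 2. [r3c7∈{2,5}] col 7 places 2 nowhere but r3c7 ⇒ r3c7=2.
Step 3. [r9c1∈{2,8,9}] 9 has one home in row 9: r9c1 ⇒ r9c1=9.
Step 4. [r7c1∈{2}] r7c1 has the single candidate 2 ⇒ r7c1=2.
Step 5. [r9c4∈{2,7}] row 9 places 2 nowhere but r9c4, so r9c4=2.
Step 6. [r4c4∈{6}] r4c4 is down to just 6, so r4c4=6.
Step 7. [r2c4∈{5}] r2c4 is down to just 5 ⇒ r2c4=5.
Step 8. [r1c6∈{2}] only 2 remains possible at r1c6, so r1c6=2.
Step 9. [r4c8∈{7}] r4c8 has the single candidate 7, so r4c8=7.
Step 10. [r1c1∈{3,8}] across row 1, 3 lands solely at r1c1 ⇒ r1c1=3.
Step 11. [r3c1∈{1,7,8}] across col 1, 8 lands solely at r3c1 ⇒ r3c1=8.
Step 12. [r7c9∈{6}] only 6 remains possible at r7c9, so r7c9=6.
Step 13. [r2c8∈{1,6}] across row 2, 6 lands solely at r2c8 ⇒ r2c8=6.
Step 14. [r6c4∈{3}] only 3 remains possible at r6c4, so r6c4=3.
Step 15. [r3c5∈{9}] r3c5 has the single candidate 9, so r3c5=9.
Step 16. [r7c8∈{9}] nothing but 9 survives at r7c8. So r7c8=9.
Step 17. [r4c5∈{2}] only 2 remains possible at r4c5 ⇒ r4c5=2.
Step 18. [r2c1∈{1}] r2c1 is down to just 1 ⇒ r2c1=1.
Step 19. [r7c4∈{7}] r7c4 is down to just 7, so r7c4=7.
Step 20. [r2c9∈{3}] r2c9 has the single candidate 3. So r2c9=3.
Step 21. [r3c2∈{7}] only 7 remains possible at r3c2. So r3c2=7.
Step 22. [r3c4∈{4}] r3c4 has the single candidate 4. So r3c4=4.
Step 23. [r6c2∈{2}] only 2 remains possible at r6c2 ⇒ r6c2=2.
Step 24. [r3c9∈{5}] r3c9 is down to just 5 ⇒ r3c9=5.
Step 25. [r9c7∈{7}] r9c7 has the single candidate 7 ⇒ r9c7=7.
Step 26. [r1c8∈{8}] only 8 remains possible at r1c8, so r1c8=8.
Step 27. [r1c3∈{5}] r1c3 has the single candidate 5. So r1c3=5.
Step 28. [r1c5∈{6}] nothing but 6 survives at r1c5. So r1c5=6.
Step 29. [r4c6∈{9}] r4c6's peers cover all but 9 ⇒ r4c6=9.
Step 30. [r4c7∈{5}] r4c7 is down to just 5, so r4c7=5.
Step 31. [r2c3∈{2}] nothing but 2 survives at r2c3, so r2c3=2.
Step 32. [r5c1∈{7}] r5c1 is down to just 7, so r5c1=7.
Step 33. [r3c8∈{1}] only 1 remains possible at r3c8 ⇒ r3c8=1.
Step 34. [r9c2∈{8}] r9c2 is down to just 8, so r9c2=8.
Step 35. [r7c6∈{5}] r7c6 has the single candidate 5. So r7c6=5.
Step 36. [r7c3∈{4}] r7c3 is down to just 4. So r7c3=4.
Step 37. [r6c7∈{6}] only 6 remains possible at r6c7, so r6c7=6.
Step 38. [r7c5∈{3}] only 3 remains possible at r7c5, so r7c5=3.

Answer: 3 9 5 1 6 2 4 8 7 / 1 4 2 5 8 7 9 6 3 / 8 7 6 4 9 3 2 1 5 / 4 3 8 6 2 9 5 7 1 / 7 6 1 8 5 4 3 2 9 / 5 2 9 3 7 1 6 4 8 / 2 1 4 7 3 5 8 9 6 / 6 5 7 9 4 8 1 3 2 / 9 8 3 2 1 6 7 5 4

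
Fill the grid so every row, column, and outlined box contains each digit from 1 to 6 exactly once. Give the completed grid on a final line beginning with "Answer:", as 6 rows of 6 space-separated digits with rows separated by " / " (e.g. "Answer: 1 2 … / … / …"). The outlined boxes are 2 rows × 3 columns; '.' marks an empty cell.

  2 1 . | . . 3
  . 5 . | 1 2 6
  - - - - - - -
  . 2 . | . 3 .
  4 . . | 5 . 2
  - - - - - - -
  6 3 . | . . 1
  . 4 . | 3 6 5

Step 1. [r1c4∈{4}] r1c4 is down to just 4. So r1c4=4.
Step 2. [r4c3∈{1,3,6}] r4c3 is the only open cell in row 4 admitting 3, so r4c3=3.
Step 3. [r6c3∈{1,2}] in row 6, 2 fits only at r6c3, so r6c3=2.
Step 4. [r3c3∈{1,5,6}] in col 3, 1 fits only at r3c3 ⇒ r3c3=1.
Step 5. [r1c5∈{5}] r1c5's peers cover all but 5, so r1c5=5.
Step 6. [r4c2∈{6}] r4c2's peers cover all but 6, so r4c2=6.
Step 7. [r6c1∈{1}] nothing but 1 survives at r6c1, so r6c1=1.
Step 8. [r4c5∈{1}] r4c5 has the single candidate 1, so r4c5=1.
Step 9. [r5c4∈{2}] only 2 remains possible at r5c4, so r5c4=2.
Step 10. [r5c3∈{5}] nothing but 5 survives at r5c3, so r5c3=5.
Step 11. [r1c3∈{6}] r1c3's peers cover all but 6, so r1c3=6.
Step 12. [r2c1∈{3}] r2c1 is down to just 3 ⇒ r2c1=3.
Step 13. [r3c6∈{4}] only 4 remains possible at r3c6 ⇒ r3c6=4.
Step 14. [r2c3∈{4}] r2c3 has the single candidate 4 ⇒ r2c3=4.
Step 15. [r5c5∈{4}] nothing but 4 survives at r5c5 ⇒ r5c5=4.
Step 16. [r3c4∈{6}] r3c4 is down to just 6. So r3c4=6.
Step 17. [r3c1∈{5}] only 5 remains possible at r3c1. So r3c1=5.

Answer: 2 1 6 4 5 3 / 3 5 4 1 2 6 / 5 2 1 6 3 4 / 4 6 3 5 1 2 / 6 3 5 2 4 1 / 1 4 2 3 6 5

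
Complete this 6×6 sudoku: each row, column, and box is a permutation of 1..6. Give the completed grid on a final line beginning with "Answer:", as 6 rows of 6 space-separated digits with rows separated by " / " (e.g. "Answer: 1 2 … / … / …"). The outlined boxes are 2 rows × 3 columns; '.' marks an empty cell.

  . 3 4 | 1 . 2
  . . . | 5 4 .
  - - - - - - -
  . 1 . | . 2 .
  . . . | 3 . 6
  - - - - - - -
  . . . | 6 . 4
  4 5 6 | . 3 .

Step 1. [r5c2∈{2}] r5c2 is down to just 2, so r5c2=2.
Step 2. [r3c1∈{3,5,6}] r3c1 is the only open cell in row 3 admitting 6. So r3c1=6.
Step 3. [r3c3∈{3,5}] 3 has one home in row 3: r3c3, so r3c3=3.
Step 4. [r4c3∈{2,5}] r4c3 is the only open cell in col 3 admitting 5, so r4c3=5.
Step 5. [r5c3∈{1}] r5c3 is down to just 1, so r5c3=1.
Step 6. [r2c1∈{1,2}] across row 2, 1 lands solely at r2c1 ⇒ r2c1=1.
Step 7. [r6c4∈{2}] nothing but 2 survives at r6c4, so r6c4=2.
Step 8. [r2c2∈{6}] r2c2's peers cover all but 6 ⇒ r2c2=6.
Step 9. [r4c2∈{4}] r4c2 has the single candidate 4. So r4c2=4.
Step 10. [r3c6∈{5}] r3c6's peers cover all but 5. So r3c6=5.
Step 11. [r6c6∈{1}] nothing but 1 survives at r6c6 ⇒ r6c6=1.
Step 12. [r2c6∈{3}] only 3 remains possible at r2c6 ⇒ r2c6=3.
Step 13. [r1c1∈{5}] only 5 remains possible at r1c1, so r1c1=5.
Step 14. [r2c3∈{2}] r2c3's peers cover all but 2. So r2c3=2.
Step 15. [r5c5∈{5}] r5c5's peers cover all but 5, so r5c5=5.
Step 16. [r5c1∈{3}] only 3 remains possible at r5c1, so r5c1=3.
Step 17. [r4c5∈{1}] r4c5 has the single candidate 1, so r4c5=1.
Step 18. [r4c1∈{2}] nothing but 2 survives at r4c1, so r4c1=2.
Step 19. [r3c4∈{4}] nothing but 4 survives at r3c4 ⇒ r3c4=4.
Step 20. [r1c5∈{6}] r1c5 has the single candidate 6 ⇒ r1c5=6.

Answer: 5 3 4 1 6 2 / 1 6 2 5 4 3 / 6 1 3 4 2 5 / 2 4 5 3 1 6 / 3 2 1 6 5 4 / 4 5 6 2 3 1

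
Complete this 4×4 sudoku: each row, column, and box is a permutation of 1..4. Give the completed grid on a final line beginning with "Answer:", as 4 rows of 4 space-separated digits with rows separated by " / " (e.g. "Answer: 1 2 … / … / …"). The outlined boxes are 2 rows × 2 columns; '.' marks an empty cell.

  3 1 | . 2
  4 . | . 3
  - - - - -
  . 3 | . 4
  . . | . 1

Step 1. [r4c1∈{2}] r4c1 has the single candidate 2. So r4c1=2.
Step 2. [r2c2∈{2}] only 2 remains possible at r2c2, so r2c2=2.
Step 3. [r4c2∈{4}] r4c2 is down to just 4 ⇒ r4c2=4.
Step 4. [r1c3∈{4}] r1c3 is down to just 4, so r1c3=4.
Step 5. [r2c3∈{1}] nothing but 1 survives at r2c3. So r2c3=1.
Step 6. [r3c1∈{1}] r3c1 is down to just 1, so r3c1=1.
Step 7. [r4c3∈{3}] r4c3 is down to just 3. So r4c3=3.
Step 8. [r3c3∈{2}] r3c3 has the single candidate 2, so r3c3=2.

Answer: 3 1 4 2 / 4 2 1 3 / 1 3 2 4 / 2 4 3 1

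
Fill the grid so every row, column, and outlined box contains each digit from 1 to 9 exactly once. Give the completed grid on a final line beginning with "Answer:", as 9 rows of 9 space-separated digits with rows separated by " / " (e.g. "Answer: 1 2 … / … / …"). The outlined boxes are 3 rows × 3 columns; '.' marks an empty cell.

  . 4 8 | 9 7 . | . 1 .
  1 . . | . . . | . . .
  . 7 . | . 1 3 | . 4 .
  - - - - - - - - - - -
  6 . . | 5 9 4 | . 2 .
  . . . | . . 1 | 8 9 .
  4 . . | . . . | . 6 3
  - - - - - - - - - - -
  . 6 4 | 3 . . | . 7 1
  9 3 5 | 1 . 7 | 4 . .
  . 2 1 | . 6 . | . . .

Step 1. [r8c8∈{8}] r8c8 has the single candidate 8. So r8c8=8.
Step 2. [r8c5∈{2}] only 2 remains possible at r8c5 ⇒ r8c5=2.
Step 3. [r7c7∈{2,5,9}] in row 7, 2 fits only at r7c7, so r7c7=2.
Step 4. [r4c9∈{7}] r4c9's peers cover all but 7 ⇒ r4c9=7.
Step 5. [r6c5∈{8}] only 8 remains possible at r6c5. So r6c5=8.
Step 6. [r6c6∈{2}] only 2 remains possible at r6c6, so r6c6=2.
Step 7. [r2c7∈{3,5,6,7,9}] across row 2, 7 lands solely at r2c7 ⇒ r2c7=7.
Step 8. [r5c2∈{5}] r5c2's peers cover all but 5 ⇒ r5c2=5.
Step 9. [r6c7∈{1,5}] in row 6, 5 fits only at r6c7. So r6c7=5.
Step 10. [r2c2∈{9}] r2c2's peers cover all but 9. So r2c2=9.
Step 11. [r5c4∈{6,7}] row 5 places 6 nowhere but r5c4, so r5c4=6.
Step 12. [r8c9∈{6}] r8c9's peers cover all but 6. So r8c9=6.
Step 13. [r7c6∈{5,8,9}] in row 7, 9 fits only at r7c6, so r7c6=9.
Step 14. [r4c3∈{3}] r4c3 is down to just 3, so r4c3=3.
Step 15. [r2c8∈{3,5}] r2c8 is the only open cell in row 2 admitting 3, so r2c8=3.
Step 16. [r9c1∈{7,8}] r9c1 is the only open cell in row 9 admitting 7, so r9c1=7.
Step 17. [r5c1∈{2}] nothing but 2 survives at r5c1 ⇒ r5c1=2.
Step 18. [r1c9∈{2,5}] across row 1, 2 lands solely at r1c9. So r1c9=2.
Step 19. [r9c8∈{5}] r9c8 is down to just 5. So r9c8=5.
Step 20. [r2c5∈{4,5}] across col 5, 4 lands solely at r2c5. So r2c5=4.
Step 21. [r9c9∈{9}] r9c9's peers cover all but 9. So r9c9=9.
Step 22. [r3c1∈{5}] only 5 remains possible at r3c1. So r3c1=5.
Step 23. [r9c6∈{8}] r9c6 is down to just 8 ⇒ r9c6=8.
Step 24. [r3c9∈{8}] only 8 remains possible at r3c9, so r3c9=8.
Step 25. [r1c6∈{5,6}] row 1 places 5 nowhere but r1c6, so r1c6=5.
Step 26. [r3c4∈{2}] only 2 remains possible at r3c4, so r3c4=2.
Step 27. [r3c3∈{6}] nothing but 6 survives at r3c3 ⇒ r3c3=6.
Step 28. [r5c3∈{7}] r5c3 is down to just 7, so r5c3=7.
Step 29. [r4c2∈{1,8}] in row 4, 8 fits only at r4c2. So r4c2=8.
Step 30. [r2c4∈{8}] only 8 remains possible at r2c4 ⇒ r2c4=8.
Step 31. [r2c6∈{6}] r2c6 is down to just 6. So r2c6=6.
Step 32. [r5c9∈{4}] only 4 remains possible at r5c9, so r5c9=4.
Step 33. [r2c3∈{2}] only 2 remains possible at r2c3, so r2c3=2.
Step 34. [r2c9∈{5}] nothing but 5 survives at r2c9. So r2c9=5.
Step 35. [r6c3∈{9}] r6c3 has the single candidate 9, so r6c3=9.
Step 36. [r5c5∈{3}] r5c5 is down to just 3, so r5c5=3.
Step 37. [r9c7∈{3}] r9c7's peers cover all but 3, so r9c7=3.
Step 38. [r1c7∈{6}] r1c7's peers cover all but 6 ⇒ r1c7=6.
Step 39. [r7c1∈{8}] r7c1's peers cover all but 8. So r7c1=8.
Step 40. [r1c1∈{3}] nothing but 3 survives at r1c1, so r1c1=3.
Step 41. [r3c7∈{9}] r3c7's peers cover all but 9 ⇒ r3c7=9.
Step 42. [r4c7∈{1}] r4c7 has the single candidate 1 ⇒ r4c7=1.
Step 43. [r6c4∈{7}] only 7 remains possible at r6c4 ⇒ r6c4=7.
Step 44. [r6c2∈{1}] only 1 remains possible at r6c2 ⇒ r6c2=1.
Step 45. [r9c4∈{4}] r9c4 is down to just 4, so r9c4=4.
Step 46. [r7c5∈{5}] only 5 remains possible at r7c5 ⇒ r7c5=5.

Answer: 3 4 8 9 7 5 6 1 2 / 1 9 2 8 4 6 7 3 5 / 5 7 6 2 1 3 9 4 8 / 6 8 3 5 9 4 1 2 7 / 2 5 7 6 3 1 8 9 4 / 4 1 9 7 8 2 5 6 3 / 8 6 4 3 5 9 2 7 1 / 9 3 5 1 2 7 4 8 6 / 7 2 1 4 6 8 3 5 9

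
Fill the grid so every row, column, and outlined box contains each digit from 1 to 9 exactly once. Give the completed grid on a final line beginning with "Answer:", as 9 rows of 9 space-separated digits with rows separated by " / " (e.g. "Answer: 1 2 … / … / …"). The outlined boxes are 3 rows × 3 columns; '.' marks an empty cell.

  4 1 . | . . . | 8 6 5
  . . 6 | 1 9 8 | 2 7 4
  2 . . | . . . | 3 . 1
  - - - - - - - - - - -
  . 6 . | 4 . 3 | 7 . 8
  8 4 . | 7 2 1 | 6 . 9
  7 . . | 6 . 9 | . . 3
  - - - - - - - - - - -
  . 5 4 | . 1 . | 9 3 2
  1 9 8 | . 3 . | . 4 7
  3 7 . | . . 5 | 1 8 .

Step 1. [r4c5∈{5}] nothing but 5 survives at r4c5 ⇒ r4c5=5.
Step 2. [r1c5∈{7}] nothing but 7 survives at r1c5. So r1c5=7.
Step 3. [r8c6∈{2,6}] in row 8, 6 fits only at r8c6. So r8c6=6.
Step 4. [r9c3∈{2}] only 2 remains possible at r9c3, so r9c3=2.
Step 5. [r5c8∈{5}] r5c8 has the single candidate 5 ⇒ r5c8=5.
Step 6. [r1c3∈{3,9}] in row 1, 9 fits only at r1c3 ⇒ r1c3=9.
Step 7. [r4c8∈{1,2}] r4c8 is the only open cell in row 4 admitting 2, so r4c8=2.
Step 8. [r6c3∈{1,5}] in row 6, 5 fits only at r6c3 ⇒ r6c3=5.
Step 9. [r3c5∈{4,6}] row 3 places 6 nowhere but r3c5, so r3c5=6.
Step 10. [r8c4∈{2}] nothing but 2 survives at r8c4. So r8c4=2.
Step 11. [r3c6∈{4}] nothing but 4 survives at r3c6 ⇒ r3c6=4.
Step 12. [r6c8∈{1}] nothing but 1 survives at r6c8, so r6c8=1.
Step 13. [r2c2∈{3}] nothing but 3 survives at r2c2, so r2c2=3.
Step 14. [r9c4∈{9}] r9c4 has the single candidate 9. So r9c4=9.
Step 15. [r1c6∈{2}] nothing but 2 survives at r1c6. So r1c6=2.
Step 16. [r2c1∈{5}] nothing but 5 survives at r2c1 ⇒ r2c1=5.
Step 17. [r5c3∈{3}] only 3 remains possible at r5c3. So r5c3=3.
Step 18. [r3c3∈{7}] only 7 remains possible at r3c3. So r3c3=7.
Step 19. [r8c7∈{5}] nothing but 5 survives at r8c7. So r8c7=5.
Step 20. [r6c7∈{4}] nothing but 4 survives at r6c7. So r6c7=4.
Step 21. [r3c8∈{9}] r3c8 is down to just 9, so r3c8=9.
Step 22. [r7c4∈{8}] only 8 remains possible at r7c4, so r7c4=8.
Step 23. [r3c2∈{8}] r3c2 is down to just 8. So r3c2=8.
Step 24. [r7c1∈{6}] only 6 remains possible at r7c1 ⇒ r7c1=6.
Step 25. [r9c5∈{4}] r9c5 is down to just 4, so r9c5=4.
Step 26. [r4c1∈{9}] r4c1's peers cover all but 9. So r4c1=9.
Step 27. [r3c4∈{5}] r3c4 has the single candidate 5. So r3c4=5.
Step 28. [r6c2∈{2}] r6c2 is down to just 2, so r6c2=2.
Step 29. [r1c4∈{3}] nothing but 3 survives at r1c4. So r1c4=3.
Step 30. [r7c6∈{7}] r7c6 has the single candidate 7, so r7c6=7.
Step 31. [r6c5∈{8}] only 8 remains possible at r6c5, so r6c5=8.
Step 32. [r9c9∈{6}] only 6 remains possible at r9c9. So r9c9=6.
Step 33. [r4c3∈{1}] r4c3 has the single candidate 1. So r4c3=1.

Answer: 4 1 9 3 7 2 8 6 5 / 5 3 6 1 9 8 2 7 4 / 2 8 7 5 6 4 3 9 1 / 9 6 1 4 5 3 7 2 8 / 8 4 3 7 2 1 6 5 9 / 7 2 5 6 8 9 4 1 3 / 6 5 4 8 1 7 9 3 2 / 1 9 8 2 3 6 5 4 7 / 3 7 2 9 4 5 1 8 6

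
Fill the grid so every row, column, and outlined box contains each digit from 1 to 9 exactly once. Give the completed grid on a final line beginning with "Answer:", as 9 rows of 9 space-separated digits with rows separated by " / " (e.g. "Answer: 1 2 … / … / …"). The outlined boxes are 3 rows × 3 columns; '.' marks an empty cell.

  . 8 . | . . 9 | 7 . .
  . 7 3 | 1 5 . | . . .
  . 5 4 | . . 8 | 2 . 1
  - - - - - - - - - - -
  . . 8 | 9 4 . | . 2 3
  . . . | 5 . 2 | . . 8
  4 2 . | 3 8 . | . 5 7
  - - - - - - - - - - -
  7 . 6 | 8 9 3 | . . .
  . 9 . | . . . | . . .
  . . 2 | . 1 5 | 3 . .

Step 1. [r4c6∈{1,6,7}] across row 4, 7 lands solely at r4c6. So r4c6=7.
Step 2. [r5c5∈{6}] only 6 remains possible at r5c5, so r5c5=6.
Step 3. [r6c7∈{1,6,9}] r6c7 is the only open cell in row 6 admitting 6, so r6c7=6.
Step 4. [r4c7∈{1}] only 1 remains possible at r4c7 ⇒ r4c7=1.
Step 5. [r1c3∈{1}] r1c3's peers cover all but 1 ⇒ r1c3=1.
Step 6. [r9c2∈{4}] r9c2's peers cover all but 4. So r9c2=4.
Step 7. [r8c1∈{1,3,5,8}] across row 8, 3 lands solely at r8c1. So r8c1=3.
Step 8. [r8c8∈{1,4,6,7,8}] r8c8 is the only open cell in row 8 admitting 1. So r8c8=1.
Step 9. [r7c8∈{4}] r7c8 is down to just 4 ⇒ r7c8=4.
Step 10. [r5c8∈{9}] only 9 remains possible at r5c8 ⇒ r5c8=9.
Step 11. [r1c9∈{4,5,6}] across row 1, 5 lands solely at r1c9, so r1c9=5.
Step 12. [r1c4∈{2,4,6}] r1c4 is the only open cell in row 1 admitting 4, so r1c4=4.
Step 13. [r2c6∈{6}] r2c6 is down to just 6, so r2c6=6.
Step 14. [r8c4∈{2,6,7}] in col 4, 2 fits only at r8c4 ⇒ r8c4=2.
Step 15. [r2c7∈{4,8,9}] across col 7, 9 lands solely at r2c7. So r2c7=9.
Step 16. [r9c8∈{6,7,8}] 7 has one home in col 8: r9c8, so r9c8=7.
Step 17. [r1c5∈{2,3}] r1c5 is the only open cell in col 5 admitting 2. So r1c5=2.
Step 18. [r1c1∈{6}] only 6 remains possible at r1c1. So r1c1=6.
Step 19. [r3c5∈{3,7}] col 5 places 3 nowhere but r3c5 ⇒ r3c5=3.
Step 20. [r5c1∈{1}] only 1 remains possible at r5c1. So r5c1=1.
Step 21. [r9c9∈{6,9}] row 9 places 9 nowhere but r9c9 ⇒ r9c9=9.
Step 22. [r8c3∈{5}] only 5 remains possible at r8c3 ⇒ r8c3=5.
Step 23. [r3c1∈{9}] nothing but 9 survives at r3c1 ⇒ r3c1=9.
Step 24. [r5c2∈{3}] r5c2 is down to just 3. So r5c2=3.
Step 25. [r3c4∈{7}] r3c4 is down to just 7, so r3c4=7.
Step 26. [r4c1∈{5}] only 5 remains possible at r4c1. So r4c1=5.
Step 27. [r9c1∈{8}] r9c1's peers cover all but 8, so r9c1=8.
Step 28. [r6c3∈{9}] only 9 remains possible at r6c3. So r6c3=9.
Step 29. [r4c2∈{6}] r4c2's peers cover all but 6 ⇒ r4c2=6.
Step 30. [r8c9∈{6}] r8c9's peers cover all but 6. So r8c9=6.
Step 31. [r8c7∈{8}] nothing but 8 survives at r8c7 ⇒ r8c7=8.
Step 32. [r1c8∈{3}] r1c8 has the single candidate 3 ⇒ r1c8=3.
Step 33. [r2c8∈{8}] r2c8 is down to just 8 ⇒ r2c8=8.
Step 34. [r5c7∈{4}] only 4 remains possible at r5c7. So r5c7=4.
Step 35. [r9c4∈{6}] nothing but 6 survives at r9c4. So r9c4=6.
Step 36. [r7c9∈{2}] r7c9 is down to just 2. So r7c9=2.
Step 37. [r6c6∈{1}] r6c6's peers cover all but 1 ⇒ r6c6=1.
Step 38. [r8c6∈{4}] r8c6 is down to just 4. So r8c6=4.
Step 39. [r8c5∈{7}] r8c5 is down to just 7 ⇒ r8c5=7.
Step 40. [r2c1∈{2}] only 2 remains possible at r2c1. So r2c1=2.
Step 41. [r7c2∈{1}] r7c2 is down to just 1 ⇒ r7c2=1.
Step 42. [r3c8∈{6}] only 6 remains possible at r3c8 ⇒ r3c8=6.
Step 43. [r5c3∈{7}] nothing but 7 survives at r5c3. So r5c3=7.
Step 44. [r2c9∈{4}] only 4 remains possible at r2c9. So r2c9=4.
Step 45. [r7c7∈{5}] nothing but 5 survives at r7c7. So r7c7=5.

Answer: 6 8 1 4 2 9 7 3 5 / 2 7 3 1 5 6 9 8 4 / 9 5 4 7 3 8 2 6 1 / 5 6 8 9 4 7 1 2 3 / 1 3 7 5 6 2 4 9 8 / 4 2 9 3 8 1 6 5 7 / 7 1 6 8 9 3 5 4 2 / 3 9 5 2 7 4 8 1 6 / 8 4 2 6 1 5 3 7 9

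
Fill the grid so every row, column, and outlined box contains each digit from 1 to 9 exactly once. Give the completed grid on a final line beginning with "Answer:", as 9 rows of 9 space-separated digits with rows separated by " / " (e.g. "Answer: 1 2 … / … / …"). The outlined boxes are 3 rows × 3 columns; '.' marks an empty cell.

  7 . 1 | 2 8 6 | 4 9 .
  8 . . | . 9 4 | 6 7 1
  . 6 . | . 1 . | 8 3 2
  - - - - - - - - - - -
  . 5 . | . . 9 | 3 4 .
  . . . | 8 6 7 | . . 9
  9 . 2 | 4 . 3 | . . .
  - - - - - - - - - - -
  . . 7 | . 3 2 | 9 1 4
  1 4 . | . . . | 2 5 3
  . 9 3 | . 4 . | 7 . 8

Step 1. [r3c6∈{5}] r3c6's peers cover all but 5, so r3c6=5.
Step 2. [r4c1∈{6}] r4c1 has the single candidate 6, so r4c1=6.
Step 3. [r5c7∈{1,5}] in row 5, 5 fits only at r5c7 ⇒ r5c7=5.
Step 4. [r7c4∈{5,6}] across row 7, 6 lands solely at r7c4, so r7c4=6.
Step 5. [r6c2∈{1,7,8}] in col 2, 7 fits only at r6c2, so r6c2=7.
Step 6. [r3c1∈{4}] r3c1 is down to just 4, so r3c1=4.
Step 7. [r1c2∈{3}] r1c2's peers cover all but 3 ⇒ r1c2=3.
Step 8. [r9c4∈{1,5}] across col 4, 5 lands solely at r9c4, so r9c4=5.
Step 9. [r9c8∈{6}] r9c8 is down to just 6, so r9c8=6.
Step 10. [r8c4∈{7,9}] across row 8, 9 lands solely at r8c4, so r8c4=9.
Step 11. [r7c2∈{8}] r7c2 has the single candidate 8 ⇒ r7c2=8.
Step 12. [r3c4∈{7}] r3c4 has the single candidate 7, so r3c4=7.
Step 13. [r2c4∈{3}] only 3 remains possible at r2c4. So r2c4=3.
Step 14. [r8c6∈{8}] r8c6 has the single candidate 8. So r8c6=8.
Step 15. [r5c3∈{4}] r5c3 is down to just 4. So r5c3=4.
Step 16. [r6c9∈{6}] r6c9 is down to just 6 ⇒ r6c9=6.
Step 17. [r4c5∈{2}] r4c5's peers cover all but 2. So r4c5=2.
Step 18. [r4c9∈{7}] only 7 remains possible at r4c9 ⇒ r4c9=7.
Step 19. [r6c7∈{1}] r6c7 is down to just 1 ⇒ r6c7=1.
Step 20. [r9c1∈{2}] nothing but 2 survives at r9c1, so r9c1=2.
Step 21. [r9c6∈{1}] only 1 remains possible at r9c6, so r9c6=1.
Step 22. [r5c8∈{2}] r5c8 is down to just 2. So r5c8=2.
Step 23. [r3c3∈{9}] r3c3 is down to just 9 ⇒ r3c3=9.
Step 24. [r8c5∈{7}] only 7 remains possible at r8c5. So r8c5=7.
Step 25. [r8c3∈{6}] r8c3 is down to just 6, so r8c3=6.
Step 26. [r1c9∈{5}] only 5 remains possible at r1c9, so r1c9=5.
Step 27. [r6c5∈{5}] r6c5's peers cover all but 5 ⇒ r6c5=5.
Step 28. [r6c8∈{8}] r6c8's peers cover all but 8. So r6c8=8.
Step 29. [r5c2∈{1}] r5c2's peers cover all but 1. So r5c2=1.
Step 30. [r4c3∈{8}] r4c3's peers cover all but 8 ⇒ r4c3=8.
Step 31. [r2c2∈{2}] r2c2's peers cover all but 2, so r2c2=2.
Step 32. [r7c1∈{5}] r7c1 has the single candidate 5 ⇒ r7c1=5.
Step 33. [r2c3∈{5}] only 5 remains possible at r2c3 ⇒ r2c3=5.
Step 34. [r4c4∈{1}] r4c4's peers cover all but 1, so r4c4=1.
Step 35. [r5c1∈{3}] r5c1 has the single candidate 3 ⇒ r5c1=3.

Answer: 7 3 1 2 8 6 4 9 5 / 8 2 5 3 9 4 6 7 1 / 4 6 9 7 1 5 8 3 2 / 6 5 8 1 2 9 3 4 7 / 3 1 4 8 6 7 5 2 9 / 9 7 2 4 5 3 1 8 6 / 5 8 7 6 3 2 9 1 4 / 1 4 6 9 7 8 2 5 3 / 2 9 3 5 4 1 7 6 8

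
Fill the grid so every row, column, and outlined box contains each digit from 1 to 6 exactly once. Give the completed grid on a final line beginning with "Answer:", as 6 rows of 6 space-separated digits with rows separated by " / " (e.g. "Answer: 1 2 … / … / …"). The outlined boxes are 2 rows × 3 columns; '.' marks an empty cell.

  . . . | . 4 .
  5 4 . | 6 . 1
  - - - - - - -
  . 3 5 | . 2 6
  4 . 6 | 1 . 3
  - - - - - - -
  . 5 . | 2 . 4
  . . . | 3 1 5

Step 1. [r2c3∈{2,3}] in row 2, 2 fits only at r2c3, so r2c3=2.
Step 2. [r1c2∈{1,6}] across col 2, 1 lands solely at r1c2, so r1c2=1.
Step 3. [r6c2∈{2,6}] col 2 places 6 nowhere but r6c2, so r6c2=6.
Step 4. [r5c3∈{1,3}] r5c3 is the only open cell in col 3 admitting 1 ⇒ r5c3=1.
Step 5. [r1c1∈{3,6}] 6 has one home in row 1: r1c1. So r1c1=6.
Step 6. [r1c4∈{5}] nothing but 5 survives at r1c4. So r1c4=5.
Step 7. [r3c4∈{4}] r3c4 has the single candidate 4. So r3c4=4.
Step 8. [r5c5∈{6}] r5c5 is down to just 6, so r5c5=6.
Step 9. [r2c5∈{3}] only 3 remains possible at r2c5. So r2c5=3.
Step 10. [r5c1∈{3}] nothing but 3 survives at r5c1, so r5c1=3.
Step 11. [r1c6∈{2}] r1c6's peers cover all but 2. So r1c6=2.
Step 12. [r6c3∈{4}] r6c3 has the single candidate 4. So r6c3=4.
Step 13. [r1c3∈{3}] r1c3 has the single candidate 3. So r1c3=3.
Step 14. [r4c2∈{2}] nothing but 2 survives at r4c2, so r4c2=2.
Step 15. [r4c5∈{5}] r4c5's peers cover all but 5 ⇒ r4c5=5.
Step 16. [r3c1∈{1}] r3c1 has the single candidate 1. So r3c1=1.
Step 17. [r6c1∈{2}] only 2 remains possible at r6c1 ⇒ r6c1=2.

Answer: 6 1 3 5 4 2 / 5 4 2 6 3 1 / 1 3 5 4 2 6 / 4 2 6 1 5 3 / 3 5 1 2 6 4 / 2 6 4 3 1 5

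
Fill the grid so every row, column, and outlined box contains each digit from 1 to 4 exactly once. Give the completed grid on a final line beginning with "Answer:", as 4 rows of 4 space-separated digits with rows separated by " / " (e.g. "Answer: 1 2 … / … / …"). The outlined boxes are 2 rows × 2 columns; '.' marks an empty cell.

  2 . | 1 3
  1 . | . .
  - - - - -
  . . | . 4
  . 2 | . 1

Step 1. [r3c1∈{3}] only 3 remains possible at r3c1. So r3c1=3.
Step 2. [r2c3∈{2,4}] r2c3 is the only open cell in col 3 admitting 4 ⇒ r2c3=4.
Step 3. [r2c4∈{2}] r2c4's peers cover all but 2, so r2c4=2.
Step 4. [r4c3∈{3}] r4c3's peers cover all but 3, so r4c3=3.
Step 5. [r3c3∈{2}] only 2 remains possible at r3c3, so r3c3=2.
Step 6. [r1c2∈{4}] nothing but 4 survives at r1c2 ⇒ r1c2=4.
Step 7. [r3c2∈{1}] r3c2 has the single candidate 1, so r3c2=1.
Step 8. [r2c2∈{3}] r2c2 has the single candidate 3, so r2c2=3.
Step 9. [r4c1∈{4}] nothing but 4 survives at r4c1 ⇒ r4c1=4.

Answer: 2 4 1 3 / 1 3 4 2 / 3 1 2 4 / 4 2 3 1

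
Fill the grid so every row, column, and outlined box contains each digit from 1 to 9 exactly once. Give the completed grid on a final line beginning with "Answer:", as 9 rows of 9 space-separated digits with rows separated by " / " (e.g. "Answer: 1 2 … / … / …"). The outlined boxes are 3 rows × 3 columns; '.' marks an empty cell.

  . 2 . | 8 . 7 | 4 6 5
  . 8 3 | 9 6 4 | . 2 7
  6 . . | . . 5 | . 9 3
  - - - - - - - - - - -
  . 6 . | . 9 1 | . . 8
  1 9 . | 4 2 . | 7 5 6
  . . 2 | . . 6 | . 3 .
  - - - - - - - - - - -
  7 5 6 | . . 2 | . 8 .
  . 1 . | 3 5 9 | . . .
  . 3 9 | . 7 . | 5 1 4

Step 1. [r4c3∈{4,5,7}] r4c3 is the only open cell in col 3 admitting 5. So r4c3=5.
Step 2. [r3c5∈{1}] only 1 remains possible at r3c5 ⇒ r3c5=1.
Step 3. [r5c3∈{8}] r5c3's peers cover all but 8. So r5c3=8.
Step 4. [r8c1∈{2,4,8}] 8 has one home in row 8: r8c1. So r8c1=8.
Step 5. [r6c2∈{4,7}] in box 4, 7 fits only at r6c2. So r6c2=7.
Step 6. [r7c9∈{9}] r7c9's peers cover all but 9, so r7c9=9.
Step 7. [r8c7∈{2,6}] 6 has one home in row 8: r8c7, so r8c7=6.
Step 8. [r3c3∈{4,7}] row 3 places 7 nowhere but r3c3 ⇒ r3c3=7.
Step 9. [r2c7∈{1}] only 1 remains possible at r2c7 ⇒ r2c7=1.
Step 10. [r4c8∈{4}] r4c8's peers cover all but 4 ⇒ r4c8=4.
Step 11. [r7c4∈{1}] r7c4's peers cover all but 1. So r7c4=1.
Step 12. [r6c4∈{5}] r6c4's peers cover all but 5, so r6c4=5.
Step 13. [r3c4∈{2}] r3c4's peers cover all but 2, so r3c4=2.
Step 14. [r4c4∈{7}] nothing but 7 survives at r4c4 ⇒ r4c4=7.
Step 15. [r1c1∈{9}] nothing but 9 survives at r1c1 ⇒ r1c1=9.
Step 16. [r7c5∈{4}] only 4 remains possible at r7c5 ⇒ r7c5=4.
Step 17. [r3c2∈{4}] r3c2 has the single candidate 4. So r3c2=4.
Step 18. [r1c3∈{1}] nothing but 1 survives at r1c3 ⇒ r1c3=1.
Step 19. [r4c7∈{2}] r4c7 has the single candidate 2. So r4c7=2.
Step 20. [r6c7∈{9}] r6c7's peers cover all but 9. So r6c7=9.
Step 21. [r8c9∈{2}] r8c9's peers cover all but 2 ⇒ r8c9=2.
Step 22. [r1c5∈{3}] r1c5 has the single candidate 3 ⇒ r1c5=3.
Step 23. [r8c3∈{4}] only 4 remains possible at r8c3 ⇒ r8c3=4.
Step 24. [r3c7∈{8}] r3c7's peers cover all but 8, so r3c7=8.
Step 25. [r8c8∈{7}] r8c8's peers cover all but 7 ⇒ r8c8=7.
Step 26. [r9c4∈{6}] nothing but 6 survives at r9c4. So r9c4=6.
Step 27. [r7c7∈{3}] only 3 remains possible at r7c7. So r7c7=3.
Step 28. [r6c1∈{4}] r6c1 is down to just 4, so r6c1=4.
Step 29. [r9c6∈{8}] r9c6 has the single candidate 8. So r9c6=8.
Step 30. [r4c1∈{3}] nothing but 3 survives at r4c1 ⇒ r4c1=3.
Step 31. [r6c5∈{8}] only 8 remains possible at r6c5. So r6c5=8.
Step 32. [r2c1∈{5}] r2c1 has the single candidate 5. So r2c1=5.
Step 33. [r9c1∈{2}] r9c1 has the single candidate 2, so r9c1=2.
Step 34. [r5c6∈{3}] only 3 remains possible at r5c6, so r5c6=3.
Step 35. [r6c9∈{1}] r6c9 has the single candidate 1, so r6c9=1.

Answer: 9 2 1 8 3 7 4 6 5 / 5 8 3 9 6 4 1 2 7 / 6 4 7 2 1 5 8 9 3 / 3 6 5 7 9 1 2 4 8 / 1 9 8 4 2 3 7 5 6 / 4 7 2 5 8 6 9 3 1 / 7 5 6 1 4 2 3 8 9 / 8 1 4 3 5 9 6 7 2 / 2 3 9 6 7 8 5 1 4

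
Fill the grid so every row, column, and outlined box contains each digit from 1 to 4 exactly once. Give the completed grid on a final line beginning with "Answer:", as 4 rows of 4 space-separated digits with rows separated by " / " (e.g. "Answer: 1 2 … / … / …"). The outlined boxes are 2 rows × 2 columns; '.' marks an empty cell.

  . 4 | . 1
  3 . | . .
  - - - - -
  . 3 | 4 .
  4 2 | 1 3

Step 1. [r2c3∈{2}] r2c3 has the single candidate 2. So r2c3=2.
Step 2. [r3c1∈{1}] r3c1 is down to just 1. So r3c1=1.
Step 3. [r2c2∈{1}] nothing but 1 survives at r2c2. So r2c2=1.
Step 4. [r1c3∈{3}] r1c3's peers cover all but 3 ⇒ r1c3=3.
Step 5. [r2c4∈{4}] only 4 remains possible at r2c4 ⇒ r2c4=4.
Step 6. [r3c4∈{2}] nothing but 2 survives at r3c4. So r3c4=2.
Step 7. [r1c1∈{2}] only 2 remains possible at r1c1 ⇒ r1c1=2.

Answer: 2 4 3 1 / 3 1 2 4 / 1 3 4 2 / 4 2 1 3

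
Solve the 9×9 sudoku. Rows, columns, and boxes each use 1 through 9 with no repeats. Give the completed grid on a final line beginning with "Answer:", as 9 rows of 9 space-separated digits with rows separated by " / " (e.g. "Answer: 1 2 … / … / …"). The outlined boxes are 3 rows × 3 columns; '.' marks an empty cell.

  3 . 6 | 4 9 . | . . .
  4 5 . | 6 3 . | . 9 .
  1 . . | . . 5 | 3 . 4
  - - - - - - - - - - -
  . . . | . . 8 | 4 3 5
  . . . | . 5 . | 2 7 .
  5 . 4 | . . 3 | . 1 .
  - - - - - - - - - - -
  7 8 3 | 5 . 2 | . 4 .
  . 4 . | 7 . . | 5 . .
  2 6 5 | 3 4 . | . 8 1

Step 1. [r8c3∈{1,9}] across box 7, 1 lands solely at r8c3. So r8c3=1.
Step 2. [r8c1∈{9}] r8c1 has the single candidate 9, so r8c1=9.
Step 3. [r8c6∈{6}] nothing but 6 survives at r8c6. So r8c6=6.
Step 4. [r3c4∈{2,8}] 8 has one home in col 4: r3c4. So r3c4=8.
Step 5. [r3c5∈{2,7}] 2 has one home in box 2: r3c5. So r3c5=2.
Step 6. [r2c3∈{2,7,8}] box 1 places 8 nowhere but r2c3 ⇒ r2c3=8.
Step 7. [r5c3∈{9}] nothing but 9 survives at r5c3. So r5c3=9.
Step 8. [r1c2∈{2,7}] across box 1, 2 lands solely at r1c2, so r1c2=2.
Step 9. [r6c2∈{7}] r6c2 is down to just 7 ⇒ r6c2=7.
Step 10. [r5c4∈{1}] r5c4's peers cover all but 1, so r5c4=1.
Step 11. [r9c7∈{7,9}] r9c7 is the only open cell in row 9 admitting 7. So r9c7=7.
Step 12. [r6c5∈{6}] r6c5's peers cover all but 6. So r6c5=6.
Step 13. [r5c9∈{6,8}] across box 6, 6 lands solely at r5c9. So r5c9=6.
Step 14. [r4c4∈{2,9}] r4c4 is the only open cell in row 4 admitting 9. So r4c4=9.
Step 15. [r2c9∈{2,7}] across row 2, 2 lands solely at r2c9. So r2c9=2.
Step 16. [r2c6∈{1,7}] in row 2, 7 fits only at r2c6, so r2c6=7.
Step 17. [r7c9∈{9}] r7c9 is down to just 9 ⇒ r7c9=9.
Step 18. [r6c9∈{8}] nothing but 8 survives at r6c9. So r6c9=8.
Step 19. [r1c6∈{1}] only 1 remains possible at r1c6. So r1c6=1.
Step 20. [r9c6∈{9}] r9c6 is down to just 9, so r9c6=9.
Step 21. [r3c3∈{7}] r3c3's peers cover all but 7, so r3c3=7.
Step 22. [r4c1∈{6}] r4c1's peers cover all but 6, so r4c1=6.
Step 23. [r2c7∈{1}] nothing but 1 survives at r2c7 ⇒ r2c7=1.
Step 24. [r3c2∈{9}] r3c2 has the single candidate 9 ⇒ r3c2=9.
Step 25. [r6c4∈{2}] r6c4's peers cover all but 2 ⇒ r6c4=2.
Step 26. [r4c2∈{1}] nothing but 1 survives at r4c2 ⇒ r4c2=1.
Step 27. [r7c5∈{1}] r7c5's peers cover all but 1. So r7c5=1.
Step 28. [r1c9∈{7}] only 7 remains possible at r1c9. So r1c9=7.
Step 29. [r3c8∈{6}] only 6 remains possible at r3c8. So r3c8=6.
Step 30. [r6c7∈{9}] r6c7 has the single candidate 9. So r6c7=9.
Step 31. [r5c1∈{8}] r5c1's peers cover all but 8, so r5c1=8.
Step 32. [r4c3∈{2}] only 2 remains possible at r4c3, so r4c3=2.
Step 33. [r7c7∈{6}] r7c7 has the single candidate 6, so r7c7=6.
Step 34. [r4c5∈{7}] r4c5 is down to just 7. So r4c5=7.
Step 35. [r5c6∈{4}] r5c6's peers cover all but 4, so r5c6=4.
Step 36. [r1c7∈{8}] r1c7's peers cover all but 8. So r1c7=8.
Step 37. [r5c2∈{3}] r5c2 is down to just 3 ⇒ r5c2=3.
Step 38. [r1c8∈{5}] r1c8 has the single candidate 5, so r1c8=5.
Step 39. [r8c9∈{3}] nothing but 3 survives at r8c9. So r8c9=3.
Step 40. [r8c5∈{8}] r8c5's peers cover all but 8. So r8c5=8.
Step 41. [r8c8∈{2}] r8c8 has the single candidate 2, so r8c8=2.

Answer: 3 2 6 4 9 1 8 5 7 / 4 5 8 6 3 7 1 9 2 / 1 9 7 8 2 5 3 6 4 / 6 1 2 9 7 8 4 3 5 / 8 3 9 1 5 4 2 7 6 / 5 7 4 2 6 3 9 1 8 / 7 8 3 5 1 2 6 4 9 / 9 4 1 7 8 6 5 2 3 / 2 6 5 3 4 9 7 8 1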